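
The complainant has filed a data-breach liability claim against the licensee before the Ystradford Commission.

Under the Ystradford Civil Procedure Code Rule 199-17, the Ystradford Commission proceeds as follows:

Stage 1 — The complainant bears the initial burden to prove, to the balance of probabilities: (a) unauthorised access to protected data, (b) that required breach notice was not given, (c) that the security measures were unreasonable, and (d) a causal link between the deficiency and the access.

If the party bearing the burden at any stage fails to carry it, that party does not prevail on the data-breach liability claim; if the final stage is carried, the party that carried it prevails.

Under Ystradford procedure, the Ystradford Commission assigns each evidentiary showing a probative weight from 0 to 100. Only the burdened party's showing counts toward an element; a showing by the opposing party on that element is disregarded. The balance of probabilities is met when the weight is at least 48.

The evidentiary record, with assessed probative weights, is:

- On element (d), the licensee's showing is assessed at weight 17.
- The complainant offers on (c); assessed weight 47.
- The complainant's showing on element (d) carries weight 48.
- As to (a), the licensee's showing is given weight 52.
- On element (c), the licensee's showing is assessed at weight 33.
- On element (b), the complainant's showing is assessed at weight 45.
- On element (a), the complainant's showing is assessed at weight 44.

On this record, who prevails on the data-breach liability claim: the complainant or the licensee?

licensee

Stage 1 (complainant, the balance of probabilities, weight is at least 48): (a) 44 (licensee's 52 disregarded) < 48 — fails; (b) 45 < 48 — fails; (c) 47 (licensee's 33 disregarded) < 48 — fails; (d) 48 (licensee's 17 disregarded) ≥ 48 — meets.
  The complainant does not carry Stage 1.
The licensee prevails.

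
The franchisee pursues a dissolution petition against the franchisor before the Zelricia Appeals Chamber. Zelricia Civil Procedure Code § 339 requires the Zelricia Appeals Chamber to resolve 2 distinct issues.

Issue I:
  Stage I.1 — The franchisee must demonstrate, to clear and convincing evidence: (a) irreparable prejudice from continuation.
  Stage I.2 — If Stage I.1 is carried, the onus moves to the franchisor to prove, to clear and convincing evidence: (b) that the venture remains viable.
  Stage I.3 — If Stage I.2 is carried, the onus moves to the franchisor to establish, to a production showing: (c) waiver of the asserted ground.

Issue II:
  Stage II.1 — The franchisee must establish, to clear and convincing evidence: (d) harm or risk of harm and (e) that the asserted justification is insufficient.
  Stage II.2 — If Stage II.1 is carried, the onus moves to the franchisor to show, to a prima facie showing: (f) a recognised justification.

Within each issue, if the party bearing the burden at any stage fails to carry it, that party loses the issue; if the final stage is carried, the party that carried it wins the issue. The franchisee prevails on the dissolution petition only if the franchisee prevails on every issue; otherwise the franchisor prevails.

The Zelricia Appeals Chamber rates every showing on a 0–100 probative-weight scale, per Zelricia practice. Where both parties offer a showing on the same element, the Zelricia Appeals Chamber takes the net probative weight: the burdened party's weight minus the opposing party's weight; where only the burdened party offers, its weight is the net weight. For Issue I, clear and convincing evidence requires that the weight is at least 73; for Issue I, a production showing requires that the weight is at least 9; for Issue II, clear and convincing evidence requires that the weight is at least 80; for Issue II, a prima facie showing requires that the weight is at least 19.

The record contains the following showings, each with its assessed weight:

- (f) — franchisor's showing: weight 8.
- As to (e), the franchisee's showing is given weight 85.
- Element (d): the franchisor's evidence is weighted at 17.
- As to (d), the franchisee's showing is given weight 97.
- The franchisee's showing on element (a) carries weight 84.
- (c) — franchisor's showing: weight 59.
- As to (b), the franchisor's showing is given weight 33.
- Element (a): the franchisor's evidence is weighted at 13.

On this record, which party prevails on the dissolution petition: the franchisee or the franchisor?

— Issue I —
Stage I.1 — burden on franchisee; standard: clear and convincing evidence (weight is at least 73).
    (a): 84 − 13 = 71 < 73 [not met]
  Not every element is met, so the franchisee fails to carry Stage I.1.
The analysis ends at Stage I.1; the franchisor prevails on this issue.
— Issue II —
At Stage II.1 the franchisee must meet clear and convincing evidence (weight is at least 80): on (d) the weight is 97 less the opposing 17 gives net 80, which does reach 80, so (d) meets the standard; on (e) the weight is 85, ≥ 80, so (e) meets the standard.
  Stage II.1 carried; the burden shifts to the franchisor.
At Stage II.2 the franchisor must meet a prima facie showing (weight is at least 19): on (f) the weight is 8, < 19, so (f) does not meet the standard.
  Not every element is met, so the franchisor fails to carry Stage II.2.
The franchisee prevails on this issue.
Per-issue: Issue I → franchisor; Issue II → franchisee. The franchisee must prevail on every issue; overall, the franchisor prevails.

franchisor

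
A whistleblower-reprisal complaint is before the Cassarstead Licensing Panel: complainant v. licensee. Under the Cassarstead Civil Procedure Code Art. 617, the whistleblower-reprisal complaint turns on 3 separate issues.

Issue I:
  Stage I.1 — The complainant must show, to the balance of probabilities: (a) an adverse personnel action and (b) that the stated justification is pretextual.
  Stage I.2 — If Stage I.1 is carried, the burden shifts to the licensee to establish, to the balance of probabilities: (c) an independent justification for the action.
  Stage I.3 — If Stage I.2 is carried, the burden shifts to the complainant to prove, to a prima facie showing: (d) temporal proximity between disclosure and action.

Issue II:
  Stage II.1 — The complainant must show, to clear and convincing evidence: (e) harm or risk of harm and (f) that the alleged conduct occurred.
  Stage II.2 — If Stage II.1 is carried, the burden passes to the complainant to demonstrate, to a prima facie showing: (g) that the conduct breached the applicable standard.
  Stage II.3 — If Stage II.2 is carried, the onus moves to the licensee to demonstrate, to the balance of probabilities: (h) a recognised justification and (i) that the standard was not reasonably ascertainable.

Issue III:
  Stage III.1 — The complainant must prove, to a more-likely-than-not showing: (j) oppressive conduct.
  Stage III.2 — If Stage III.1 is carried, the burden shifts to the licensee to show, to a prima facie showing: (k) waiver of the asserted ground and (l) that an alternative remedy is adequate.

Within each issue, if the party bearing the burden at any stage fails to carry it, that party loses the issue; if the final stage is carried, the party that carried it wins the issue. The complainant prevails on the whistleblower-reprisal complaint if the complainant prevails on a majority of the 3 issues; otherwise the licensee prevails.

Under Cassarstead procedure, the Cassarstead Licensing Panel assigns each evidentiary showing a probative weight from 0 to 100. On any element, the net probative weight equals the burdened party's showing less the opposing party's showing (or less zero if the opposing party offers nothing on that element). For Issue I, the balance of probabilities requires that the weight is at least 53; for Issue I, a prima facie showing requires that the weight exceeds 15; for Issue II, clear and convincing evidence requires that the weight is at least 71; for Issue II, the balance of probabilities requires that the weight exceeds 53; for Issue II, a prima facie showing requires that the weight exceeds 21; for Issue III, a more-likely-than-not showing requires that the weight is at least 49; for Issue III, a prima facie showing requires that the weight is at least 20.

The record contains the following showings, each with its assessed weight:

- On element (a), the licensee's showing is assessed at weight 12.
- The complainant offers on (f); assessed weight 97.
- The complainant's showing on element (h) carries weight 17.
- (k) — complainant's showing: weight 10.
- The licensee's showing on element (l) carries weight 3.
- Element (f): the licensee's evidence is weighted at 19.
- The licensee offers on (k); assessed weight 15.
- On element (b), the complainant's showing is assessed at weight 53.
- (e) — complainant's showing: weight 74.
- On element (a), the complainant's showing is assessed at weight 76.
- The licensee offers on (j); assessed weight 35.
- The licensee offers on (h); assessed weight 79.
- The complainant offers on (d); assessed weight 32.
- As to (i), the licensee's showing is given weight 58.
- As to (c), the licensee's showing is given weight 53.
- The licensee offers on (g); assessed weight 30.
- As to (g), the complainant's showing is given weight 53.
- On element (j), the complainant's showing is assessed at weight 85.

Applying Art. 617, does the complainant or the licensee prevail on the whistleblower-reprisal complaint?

complainant

— Issue I —
Stage I.1 (complainant, the balance of probabilities, weight is at least 53): (a) net 76−12=64 ≥ 53 — meets; (b) 53 ≥ 53 — meets.
  Stage I.1 is satisfied; the onus moves to the licensee.
Stage I.2 (licensee, the balance of probabilities, weight is at least 53): (c) 53 ≥ 53 — meets.
  Stage I.2 is satisfied; the onus moves to the complainant.
Stage I.3 (complainant, a prima facie showing, weight exceeds 15): (d) 32 > 15 — meets.
  Stage I.3 carried; the final stage is satisfied.
With every stage satisfied, the complainant prevails on this issue.
— Issue II —
Stage II.1 (complainant, clear and convincing evidence, weight is at least 71): (e) 74 ≥ 71 — meets; (f) net 97−19=78 ≥ 71 — meets.
  Stage II.1 carried; the burden remains with the complainant.
Stage II.2 (complainant, a prima facie showing, weight exceeds 21): (g) net 53−30=23 > 21 — meets.
  All elements met. The burden passes to the licensee.
Stage II.3 (licensee, the balance of probabilities, weight exceeds 53): (h) net 79−17=62 > 53 — meets; (i) 58 > 53 — meets.
  The licensee carries the last stage.
With every stage satisfied, the licensee prevails on this issue.
— Issue III —
At Stage III.1 the complainant must meet a more-likely-than-not showing (weight is at least 49): on (j) the weight is 85 less the opposing 35 gives net 50, which does reach 49, so (j) meets the standard.
  Stage III.1 is satisfied; the onus moves to the licensee.
At Stage III.2 the licensee must meet a prima facie showing (weight is at least 20): on (k) the weight is 15 less the opposing 10 gives net 5, < 20, so (k) does not meet the standard; on (l) the weight is 3, which does not reach 20, so (l) does not meet the standard.
  Not every element is met, so the licensee fails to carry Stage III.2.
The analysis ends at Stage III.2; the complainant prevails on this issue.
Per-issue: Issue I → complainant; Issue II → licensee; Issue III → complainant. The complainant must prevail on a majority of issues; overall, the complainant prevails.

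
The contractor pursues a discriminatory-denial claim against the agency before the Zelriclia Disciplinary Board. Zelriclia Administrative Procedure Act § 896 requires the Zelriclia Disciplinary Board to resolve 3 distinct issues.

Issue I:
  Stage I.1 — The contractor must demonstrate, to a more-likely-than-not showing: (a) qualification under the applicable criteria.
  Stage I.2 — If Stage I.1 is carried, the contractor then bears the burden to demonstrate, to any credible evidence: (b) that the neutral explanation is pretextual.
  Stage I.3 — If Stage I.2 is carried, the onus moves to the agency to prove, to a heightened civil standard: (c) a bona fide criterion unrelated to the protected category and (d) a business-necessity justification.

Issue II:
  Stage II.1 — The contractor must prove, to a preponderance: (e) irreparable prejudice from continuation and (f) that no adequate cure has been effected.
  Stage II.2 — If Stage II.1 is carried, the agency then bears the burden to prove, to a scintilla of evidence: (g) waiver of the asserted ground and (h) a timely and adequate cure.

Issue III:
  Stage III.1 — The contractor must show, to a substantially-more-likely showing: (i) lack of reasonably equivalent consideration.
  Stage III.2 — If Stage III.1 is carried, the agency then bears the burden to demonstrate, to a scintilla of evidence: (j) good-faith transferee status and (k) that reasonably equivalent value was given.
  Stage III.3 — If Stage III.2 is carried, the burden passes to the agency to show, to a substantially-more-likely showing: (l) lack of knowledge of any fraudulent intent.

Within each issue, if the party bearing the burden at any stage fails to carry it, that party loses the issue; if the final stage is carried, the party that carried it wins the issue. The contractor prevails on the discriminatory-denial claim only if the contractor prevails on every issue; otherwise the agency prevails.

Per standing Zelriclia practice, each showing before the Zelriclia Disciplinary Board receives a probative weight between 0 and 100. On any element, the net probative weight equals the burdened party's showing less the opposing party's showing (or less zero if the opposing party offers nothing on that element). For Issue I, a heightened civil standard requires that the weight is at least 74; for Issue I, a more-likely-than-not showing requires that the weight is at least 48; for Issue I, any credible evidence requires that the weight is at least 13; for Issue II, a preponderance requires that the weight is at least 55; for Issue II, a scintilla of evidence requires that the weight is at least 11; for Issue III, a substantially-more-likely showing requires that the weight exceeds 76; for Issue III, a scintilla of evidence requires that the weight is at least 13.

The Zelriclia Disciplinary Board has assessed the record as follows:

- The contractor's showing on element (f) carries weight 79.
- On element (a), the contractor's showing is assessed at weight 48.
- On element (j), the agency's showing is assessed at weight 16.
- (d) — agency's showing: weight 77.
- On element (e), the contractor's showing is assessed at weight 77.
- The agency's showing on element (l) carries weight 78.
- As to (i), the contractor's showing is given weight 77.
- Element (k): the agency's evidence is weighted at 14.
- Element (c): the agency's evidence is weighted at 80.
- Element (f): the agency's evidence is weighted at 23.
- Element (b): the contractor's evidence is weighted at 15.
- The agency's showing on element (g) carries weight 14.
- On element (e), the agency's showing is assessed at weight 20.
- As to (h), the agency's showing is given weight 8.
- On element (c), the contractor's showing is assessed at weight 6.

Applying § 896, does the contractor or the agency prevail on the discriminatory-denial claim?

agency

— Issue I —
Stage I.1 (contractor, a more-likely-than-not showing, weight is at least 48): (a) 48 ≥ 48 — meets.
  Stage I.1 carried; the burden remains with the contractor.
Stage I.2 (contractor, any credible evidence, weight is at least 13): (b) 15 ≥ 13 — meets.
  The contractor carries Stage I.2; the agency now bears the burden.
Stage I.3 (agency, a heightened civil standard, weight is at least 74): (c) net 80−6=74 ≥ 74 — meets; (d) 77 ≥ 74 — meets.
  All elements met at the final stage.
With every stage satisfied, the agency prevails on this issue.
— Issue II —
Stage II.1 — burden on contractor; standard: a preponderance (weight is at least 55).
    (e): 77 − 20 = 57 ≥ 55 [met]
    (f): 79 − 23 = 56 ≥ 55 [met]
  All elements met. The burden passes to the agency.
Stage II.2 — burden on agency; standard: a scintilla of evidence (weight is at least 11).
    (g): 14 ≥ 11 [met]
    (h): 8 < 11 [not met]
  Not every element is met, so the agency fails to carry Stage II.2.
So the contractor prevails on this issue.
— Issue III —
Stage III.1 — burden on contractor; standard: a substantially-more-likely showing (weight exceeds 76).
    (i): 77 > 76 [met]
  All elements met. The burden passes to the agency.
Stage III.2 — burden on agency; standard: a scintilla of evidence (weight is at least 13).
    (j): 16 ≥ 13 [met]
    (k): 14 ≥ 13 [met]
  Stage III.2 carried; the burden remains with the agency.
Stage III.3 — burden on agency; standard: a substantially-more-likely showing (weight exceeds 76).
    (l): 78 > 76 [met]
  All elements met at the final stage.
Every stage carried; the agency prevails on this issue.
Per-issue: Issue I → agency; Issue II → contractor; Issue III → agency. The contractor must prevail on every issue; overall, the agency prevails.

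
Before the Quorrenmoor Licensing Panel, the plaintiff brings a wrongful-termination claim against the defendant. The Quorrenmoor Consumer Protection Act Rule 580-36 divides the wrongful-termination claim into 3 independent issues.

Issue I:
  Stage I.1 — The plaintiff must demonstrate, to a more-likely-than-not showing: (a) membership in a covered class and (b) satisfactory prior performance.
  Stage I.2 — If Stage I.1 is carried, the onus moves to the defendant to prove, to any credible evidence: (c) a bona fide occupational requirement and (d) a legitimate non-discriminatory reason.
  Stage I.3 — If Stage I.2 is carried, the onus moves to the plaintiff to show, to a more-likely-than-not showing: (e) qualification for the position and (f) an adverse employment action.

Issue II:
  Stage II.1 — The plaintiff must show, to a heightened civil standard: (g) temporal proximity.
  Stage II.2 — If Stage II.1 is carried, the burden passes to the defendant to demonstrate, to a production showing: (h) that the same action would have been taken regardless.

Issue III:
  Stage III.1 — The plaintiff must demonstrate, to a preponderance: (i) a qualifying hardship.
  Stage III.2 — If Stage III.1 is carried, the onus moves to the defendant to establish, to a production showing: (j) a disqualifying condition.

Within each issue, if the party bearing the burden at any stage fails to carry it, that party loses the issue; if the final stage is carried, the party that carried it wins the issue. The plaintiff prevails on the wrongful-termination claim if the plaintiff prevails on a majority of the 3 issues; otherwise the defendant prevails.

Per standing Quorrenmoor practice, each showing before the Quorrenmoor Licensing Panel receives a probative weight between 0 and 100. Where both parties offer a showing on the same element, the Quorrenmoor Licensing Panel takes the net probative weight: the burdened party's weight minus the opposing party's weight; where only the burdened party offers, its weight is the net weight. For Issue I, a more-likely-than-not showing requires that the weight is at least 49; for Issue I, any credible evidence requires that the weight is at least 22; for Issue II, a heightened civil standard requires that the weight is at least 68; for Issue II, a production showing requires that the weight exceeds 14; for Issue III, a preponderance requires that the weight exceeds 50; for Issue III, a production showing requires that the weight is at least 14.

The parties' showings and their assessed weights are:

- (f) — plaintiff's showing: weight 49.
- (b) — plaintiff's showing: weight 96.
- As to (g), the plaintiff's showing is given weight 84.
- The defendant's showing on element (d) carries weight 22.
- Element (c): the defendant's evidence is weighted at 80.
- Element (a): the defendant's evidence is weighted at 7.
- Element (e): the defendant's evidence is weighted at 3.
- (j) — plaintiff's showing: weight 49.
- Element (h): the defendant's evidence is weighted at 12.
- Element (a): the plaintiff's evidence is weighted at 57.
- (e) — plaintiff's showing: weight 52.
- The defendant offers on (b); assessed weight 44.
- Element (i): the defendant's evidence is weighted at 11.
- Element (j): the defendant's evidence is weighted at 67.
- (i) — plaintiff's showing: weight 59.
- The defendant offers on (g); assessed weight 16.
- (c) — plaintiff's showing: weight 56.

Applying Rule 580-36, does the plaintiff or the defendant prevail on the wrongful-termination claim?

plaintiff

— Issue I —
Stage I.1 — burden on plaintiff; standard: a more-likely-than-not showing (weight is at least 49).
    (a): 57 − 7 = 50 ≥ 49 [met]
    (b): 96 − 44 = 52 ≥ 49 [met]
  Stage I.1 carried; the burden shifts to the defendant.
Stage I.2 — burden on defendant; standard: any credible evidence (weight is at least 22).
    (c): 80 − 56 = 24 ≥ 22 [met]
    (d): 22 ≥ 22 [met]
  All elements met. The burden passes to the plaintiff.
Stage I.3 — burden on plaintiff; standard: a more-likely-than-not showing (weight is at least 49).
    (e): 52 − 3 = 49 ≥ 49 [met]
    (f): 49 ≥ 49 [met]
  The plaintiff carries the last stage.
All stages carried — the plaintiff prevails on this issue.
— Issue II —
Stage II.1 (plaintiff, a heightened civil standard, weight is at least 68): (g) net 84−16=68 ≥ 68 — meets.
  Stage II.1 is satisfied; the onus moves to the defendant.
Stage II.2 (defendant, a production showing, weight exceeds 14): (h) 12 ≤ 14 — fails.
  The defendant does not carry Stage II.2.
The plaintiff prevails on this issue.
— Issue III —
Stage III.1 (plaintiff, a preponderance, weight exceeds 50): (i) net 59−11=48 ≤ 50 — fails.
  Stage III.1 not carried; the plaintiff fails its burden.
The analysis ends at Stage III.1; the defendant prevails on this issue.
Per-issue: Issue I → plaintiff; Issue II → plaintiff; Issue III → defendant. The plaintiff must prevail on a majority of issues; overall, the plaintiff prevails.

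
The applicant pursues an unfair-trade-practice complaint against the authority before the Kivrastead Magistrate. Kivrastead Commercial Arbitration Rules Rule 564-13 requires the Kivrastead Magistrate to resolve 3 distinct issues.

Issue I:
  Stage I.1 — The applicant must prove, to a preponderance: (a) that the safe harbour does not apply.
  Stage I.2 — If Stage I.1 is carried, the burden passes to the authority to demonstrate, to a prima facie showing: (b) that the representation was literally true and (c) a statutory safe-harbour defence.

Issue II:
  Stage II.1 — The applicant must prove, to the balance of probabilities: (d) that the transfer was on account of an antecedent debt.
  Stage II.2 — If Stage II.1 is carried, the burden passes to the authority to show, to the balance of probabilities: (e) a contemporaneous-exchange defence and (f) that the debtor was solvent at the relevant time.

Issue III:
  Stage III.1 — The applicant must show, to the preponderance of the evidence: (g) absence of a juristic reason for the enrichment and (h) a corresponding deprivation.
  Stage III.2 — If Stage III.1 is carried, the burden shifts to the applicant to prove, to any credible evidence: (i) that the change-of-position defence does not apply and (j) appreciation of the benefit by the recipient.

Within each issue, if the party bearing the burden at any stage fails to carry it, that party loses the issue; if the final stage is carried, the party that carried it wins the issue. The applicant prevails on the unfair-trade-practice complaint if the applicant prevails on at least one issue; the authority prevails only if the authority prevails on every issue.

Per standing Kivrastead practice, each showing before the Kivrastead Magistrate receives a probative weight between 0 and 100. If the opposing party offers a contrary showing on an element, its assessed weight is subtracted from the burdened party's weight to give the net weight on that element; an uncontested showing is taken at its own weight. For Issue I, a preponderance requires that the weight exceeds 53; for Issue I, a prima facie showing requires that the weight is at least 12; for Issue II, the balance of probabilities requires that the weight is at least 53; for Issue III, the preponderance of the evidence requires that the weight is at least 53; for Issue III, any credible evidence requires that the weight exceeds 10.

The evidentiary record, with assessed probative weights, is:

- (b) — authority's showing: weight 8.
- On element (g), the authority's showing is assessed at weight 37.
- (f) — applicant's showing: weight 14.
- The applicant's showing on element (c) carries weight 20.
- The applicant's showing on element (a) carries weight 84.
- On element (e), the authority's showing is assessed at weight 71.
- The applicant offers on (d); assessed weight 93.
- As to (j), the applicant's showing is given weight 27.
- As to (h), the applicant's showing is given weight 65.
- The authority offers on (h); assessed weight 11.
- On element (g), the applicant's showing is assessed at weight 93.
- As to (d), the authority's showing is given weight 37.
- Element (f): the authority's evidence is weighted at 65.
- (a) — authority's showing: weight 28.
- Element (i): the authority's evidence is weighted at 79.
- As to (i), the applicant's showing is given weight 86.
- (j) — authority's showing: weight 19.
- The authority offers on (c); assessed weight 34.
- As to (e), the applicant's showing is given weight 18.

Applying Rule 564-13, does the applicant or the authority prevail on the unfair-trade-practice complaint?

applicant

— Issue I —
Stage I.1 — burden on applicant; standard: a preponderance (weight exceeds 53).
    (a): 84 − 28 = 56 > 53 [met]
  The applicant carries Stage I.1; the authority now bears the burden.
Stage I.2 — burden on authority; standard: a prima facie showing (weight is at least 12).
    (b): 8 < 12 [not met]
    (c): 34 − 20 = 14 ≥ 12 [met]
  Not every element is met, so the authority fails to carry Stage I.2.
The applicant prevails on this issue.
— Issue II —
At Stage II.1 the applicant must meet the balance of probabilities (weight is at least 53): on (d) the weight is 93 less the opposing 37 gives net 56, which does reach 53, so (d) meets the standard.
  All elements met. The burden passes to the authority.
At Stage II.2 the authority must meet the balance of probabilities (weight is at least 53): on (e) the weight is 71 less the opposing 18 gives net 53, which does reach 53, so (e) meets the standard; on (f) the weight is 65 less the opposing 14 gives net 51, < 53, so (f) does not meet the standard.
  The authority does not carry Stage II.2.
The analysis ends at Stage II.2; the applicant prevails on this issue.
— Issue III —
Stage III.1 (applicant, the preponderance of the evidence, weight is at least 53): (g) net 93−37=56 ≥ 53 — meets; (h) net 65−11=54 ≥ 53 — meets.
  Stage III.1 is satisfied; the applicant continues to bear the burden.
Stage III.2 (applicant, any credible evidence, weight exceeds 10): (i) net 86−79=7 ≤ 10 — fails; (j) net 27−19=8 ≤ 10 — fails.
  Stage III.2 not carried; the applicant fails its burden.
The authority prevails on this issue.
Per-issue: Issue I → applicant; Issue II → applicant; Issue III → authority. The applicant must prevail on at least one issue; overall, the applicant prevails.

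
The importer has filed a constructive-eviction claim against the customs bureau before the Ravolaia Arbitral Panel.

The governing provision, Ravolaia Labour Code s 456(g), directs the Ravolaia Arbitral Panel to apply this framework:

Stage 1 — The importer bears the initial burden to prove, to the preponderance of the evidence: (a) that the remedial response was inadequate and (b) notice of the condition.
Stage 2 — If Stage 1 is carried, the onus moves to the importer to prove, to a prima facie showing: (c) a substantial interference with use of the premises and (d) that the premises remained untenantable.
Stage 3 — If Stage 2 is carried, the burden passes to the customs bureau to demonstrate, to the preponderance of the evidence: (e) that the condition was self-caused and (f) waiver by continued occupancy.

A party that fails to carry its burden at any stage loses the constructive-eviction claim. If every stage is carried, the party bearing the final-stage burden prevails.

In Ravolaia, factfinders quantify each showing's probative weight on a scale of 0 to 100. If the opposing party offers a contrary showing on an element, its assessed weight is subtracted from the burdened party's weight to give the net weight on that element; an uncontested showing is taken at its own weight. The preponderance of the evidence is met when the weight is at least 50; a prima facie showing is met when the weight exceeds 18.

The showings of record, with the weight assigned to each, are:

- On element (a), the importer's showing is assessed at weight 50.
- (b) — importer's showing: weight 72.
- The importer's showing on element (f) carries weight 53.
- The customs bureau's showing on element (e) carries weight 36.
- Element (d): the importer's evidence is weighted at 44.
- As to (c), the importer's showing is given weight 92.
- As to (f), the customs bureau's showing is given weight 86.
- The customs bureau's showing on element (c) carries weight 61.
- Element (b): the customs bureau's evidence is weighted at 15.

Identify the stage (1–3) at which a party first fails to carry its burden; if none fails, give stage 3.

At Stage 1 the importer must meet the preponderance of the evidence (weight is at least 50): on (a) the weight is 50, which does reach 50, so (a) meets the standard; on (b) the weight is 72 less the opposing 15 gives net 57, which does reach 50, so (b) meets the standard.
  Stage 1 is satisfied; the importer continues to bear the burden.
At Stage 2 the importer must meet a prima facie showing (weight exceeds 18): on (c) the weight is 92 less the opposing 61 gives net 31, > 18, so (c) meets the standard; on (d) the weight is 44, which does exceed 18, so (d) meets the standard.
  Stage 2 is satisfied; the onus moves to the customs bureau.
At Stage 3 the customs bureau must meet the preponderance of the evidence (weight is at least 50): on (e) the weight is 36, < 50, so (e) does not meet the standard; on (f) the weight is 86 less the opposing 53 gives net 33, which does not reach 50, so (f) does not meet the standard.
  Not every element is met, so the customs bureau fails to carry Stage 3.
So the importer prevails.

stage 3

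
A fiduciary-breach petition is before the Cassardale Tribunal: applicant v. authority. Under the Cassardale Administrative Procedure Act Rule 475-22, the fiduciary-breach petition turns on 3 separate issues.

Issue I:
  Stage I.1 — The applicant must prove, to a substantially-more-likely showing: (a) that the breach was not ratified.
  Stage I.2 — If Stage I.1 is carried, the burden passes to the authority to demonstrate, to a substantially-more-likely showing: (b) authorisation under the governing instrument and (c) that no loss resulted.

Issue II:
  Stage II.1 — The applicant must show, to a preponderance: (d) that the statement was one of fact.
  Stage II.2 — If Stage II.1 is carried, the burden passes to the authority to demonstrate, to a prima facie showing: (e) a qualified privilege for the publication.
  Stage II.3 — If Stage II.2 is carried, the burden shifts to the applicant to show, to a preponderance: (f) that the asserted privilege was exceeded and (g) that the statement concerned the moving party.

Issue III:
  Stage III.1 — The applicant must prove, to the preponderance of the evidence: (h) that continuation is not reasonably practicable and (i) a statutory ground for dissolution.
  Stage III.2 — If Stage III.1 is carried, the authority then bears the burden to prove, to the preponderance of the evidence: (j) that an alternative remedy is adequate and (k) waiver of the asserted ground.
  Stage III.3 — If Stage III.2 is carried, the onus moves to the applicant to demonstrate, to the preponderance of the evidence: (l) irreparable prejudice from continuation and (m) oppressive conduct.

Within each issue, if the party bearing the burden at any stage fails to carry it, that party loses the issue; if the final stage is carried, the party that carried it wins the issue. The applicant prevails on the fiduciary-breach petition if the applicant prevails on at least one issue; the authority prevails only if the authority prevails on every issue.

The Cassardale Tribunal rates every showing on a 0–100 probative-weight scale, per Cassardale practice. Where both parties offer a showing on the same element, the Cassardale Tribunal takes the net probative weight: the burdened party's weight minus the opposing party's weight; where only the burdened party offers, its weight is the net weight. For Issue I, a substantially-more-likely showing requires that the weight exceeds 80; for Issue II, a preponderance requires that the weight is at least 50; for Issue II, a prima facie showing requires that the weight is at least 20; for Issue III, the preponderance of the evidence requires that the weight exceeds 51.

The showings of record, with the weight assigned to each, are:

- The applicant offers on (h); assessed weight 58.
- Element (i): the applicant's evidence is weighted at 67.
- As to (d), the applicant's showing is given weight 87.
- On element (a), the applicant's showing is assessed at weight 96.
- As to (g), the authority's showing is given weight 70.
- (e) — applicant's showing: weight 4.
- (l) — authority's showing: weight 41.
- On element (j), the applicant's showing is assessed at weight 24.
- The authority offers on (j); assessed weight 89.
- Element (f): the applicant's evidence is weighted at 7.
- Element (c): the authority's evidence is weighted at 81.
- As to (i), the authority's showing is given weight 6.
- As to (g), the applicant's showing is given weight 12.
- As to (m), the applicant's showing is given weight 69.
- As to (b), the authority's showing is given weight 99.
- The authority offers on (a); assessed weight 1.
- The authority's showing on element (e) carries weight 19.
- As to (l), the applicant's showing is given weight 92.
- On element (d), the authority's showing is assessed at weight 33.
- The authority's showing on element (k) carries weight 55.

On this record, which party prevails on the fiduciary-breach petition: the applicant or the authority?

applicant

— Issue I —
At Stage I.1 the applicant must meet a substantially-more-likely showing (weight exceeds 80): on (a) the weight is 96 less the opposing 1 gives net 95, > 80, so (a) meets the standard.
  All elements met. The burden passes to the authority.
At Stage I.2 the authority must meet a substantially-more-likely showing (weight exceeds 80): on (b) the weight is 99, > 80, so (b) meets the standard; on (c) the weight is 81, which does exceed 80, so (c) meets the standard.
  All elements met at the final stage.
Every stage carried; the authority prevails on this issue.
— Issue II —
Stage II.1 — burden on applicant; standard: a preponderance (weight is at least 50).
    (d): 87 − 33 = 54 ≥ 50 [met]
  All elements met. The burden passes to the authority.
Stage II.2 — burden on authority; standard: a prima facie showing (weight is at least 20).
    (e): 19 − 4 = 15 < 20 [not met]
  The authority does not carry Stage II.2.
The analysis ends at Stage II.2; the applicant prevails on this issue.
— Issue III —
Stage III.1 — burden on applicant; standard: the preponderance of the evidence (weight exceeds 51).
    (h): 58 > 51 [met]
    (i): 67 − 6 = 61 > 51 [met]
  All elements met. The burden passes to the authority.
Stage III.2 — burden on authority; standard: the preponderance of the evidence (weight exceeds 51).
    (j): 89 − 24 = 65 > 51 [met]
    (k): 55 > 51 [met]
  Stage III.2 carried; the burden shifts to the applicant.
Stage III.3 — burden on applicant; standard: the preponderance of the evidence (weight exceeds 51).
    (l): 92 − 41 = 51 ≤ 51 [not met]
    (m): 69 > 51 [met]
  Not every element is met, so the applicant fails to carry Stage III.3.
So the authority prevails on this issue.
Per-issue: Issue I → authority; Issue II → applicant; Issue III → authority. The applicant must prevail on at least one issue; overall, the applicant prevails.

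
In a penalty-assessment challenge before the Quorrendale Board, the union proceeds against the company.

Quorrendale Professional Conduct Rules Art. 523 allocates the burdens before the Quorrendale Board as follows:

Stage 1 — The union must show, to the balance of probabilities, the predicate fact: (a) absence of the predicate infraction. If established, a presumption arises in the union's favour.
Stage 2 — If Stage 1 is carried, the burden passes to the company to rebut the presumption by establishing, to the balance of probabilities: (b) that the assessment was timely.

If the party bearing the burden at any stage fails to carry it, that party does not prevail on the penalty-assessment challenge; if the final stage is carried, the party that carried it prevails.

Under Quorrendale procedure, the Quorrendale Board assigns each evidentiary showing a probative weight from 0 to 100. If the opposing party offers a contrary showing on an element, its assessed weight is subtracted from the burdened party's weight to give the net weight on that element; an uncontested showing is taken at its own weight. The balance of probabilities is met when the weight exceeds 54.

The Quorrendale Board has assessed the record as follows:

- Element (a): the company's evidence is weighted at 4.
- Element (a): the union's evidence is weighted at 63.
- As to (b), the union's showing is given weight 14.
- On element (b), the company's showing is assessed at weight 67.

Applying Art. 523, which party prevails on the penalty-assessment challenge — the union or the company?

union

At Stage 1 the union must meet the balance of probabilities (weight exceeds 54): on (a) the weight is 63 less the opposing 4 gives net 59, > 54, so (a) meets the standard.
  Stage 1 carried; the burden shifts to the company.
At Stage 2 the company must meet the balance of probabilities (weight exceeds 54): on (b) the weight is 67 less the opposing 14 gives net 53, ≤ 54, so (b) does not meet the standard.
  Stage 2 not carried; the company fails its burden.
So the union prevails.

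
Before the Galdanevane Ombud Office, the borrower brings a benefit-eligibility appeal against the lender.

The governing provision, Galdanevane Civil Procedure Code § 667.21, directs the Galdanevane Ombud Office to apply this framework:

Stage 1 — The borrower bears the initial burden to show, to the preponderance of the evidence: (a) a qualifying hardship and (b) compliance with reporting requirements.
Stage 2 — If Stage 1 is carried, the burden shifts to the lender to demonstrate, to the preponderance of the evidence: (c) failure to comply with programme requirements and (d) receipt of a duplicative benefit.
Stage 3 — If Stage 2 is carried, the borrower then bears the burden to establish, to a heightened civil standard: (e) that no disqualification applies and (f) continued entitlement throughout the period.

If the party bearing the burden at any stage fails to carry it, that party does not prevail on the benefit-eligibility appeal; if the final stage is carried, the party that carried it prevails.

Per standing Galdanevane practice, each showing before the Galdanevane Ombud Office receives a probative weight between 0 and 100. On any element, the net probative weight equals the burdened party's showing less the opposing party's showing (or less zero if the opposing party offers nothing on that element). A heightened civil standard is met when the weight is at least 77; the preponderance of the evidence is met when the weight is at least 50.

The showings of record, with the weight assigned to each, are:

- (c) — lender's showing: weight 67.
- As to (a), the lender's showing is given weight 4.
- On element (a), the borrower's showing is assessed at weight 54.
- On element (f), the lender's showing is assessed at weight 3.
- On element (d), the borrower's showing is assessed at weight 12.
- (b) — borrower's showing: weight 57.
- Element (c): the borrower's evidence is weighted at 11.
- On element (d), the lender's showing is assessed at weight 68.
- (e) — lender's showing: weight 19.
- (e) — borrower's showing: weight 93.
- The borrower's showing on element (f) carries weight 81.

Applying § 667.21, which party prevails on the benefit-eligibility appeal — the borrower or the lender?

lender

Stage 1 — burden on borrower; standard: the preponderance of the evidence (weight is at least 50).
    (a): 54 − 4 = 50 ≥ 50 [met]
    (b): 57 ≥ 50 [met]
  Stage 1 is satisfied; the onus moves to the lender.
Stage 2 — burden on lender; standard: the preponderance of the evidence (weight is at least 50).
    (c): 67 − 11 = 56 ≥ 50 [met]
    (d): 68 − 12 = 56 ≥ 50 [met]
  Stage 2 carried; the burden shifts to the borrower.
Stage 3 — burden on borrower; standard: a heightened civil standard (weight is at least 77).
    (e): 93 − 19 = 74 < 77 [not met]
    (f): 81 − 3 = 78 ≥ 77 [met]
  Stage 3 not carried; the borrower fails its burden.
So the lender prevails.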